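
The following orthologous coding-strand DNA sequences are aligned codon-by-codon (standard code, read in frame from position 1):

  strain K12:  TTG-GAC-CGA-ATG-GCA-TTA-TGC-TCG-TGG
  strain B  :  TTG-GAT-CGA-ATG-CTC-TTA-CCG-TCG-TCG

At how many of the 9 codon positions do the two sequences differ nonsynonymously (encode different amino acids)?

Codon 1: TTG Leu / TTG Leu — identical.
Codon 2: GAC Asp / GAT Asp — synonymous.
Codon 3: CGA Arg / CGA Arg — identical.
Codon 4: ATG Met / ATG Met — identical.
Codon 5: GCA Ala / CTC Leu — nonsynonymous.
Codon 6: TTA Leu / TTA Leu — identical.
Codon 7: TGC Cys / CCG Pro — nonsynonymous.
Codon 8: TCG Ser / TCG Ser — identical.
Codon 9: TGG Trp / TCG Ser — nonsynonymous.
Nonsynonymous differences: 3.

3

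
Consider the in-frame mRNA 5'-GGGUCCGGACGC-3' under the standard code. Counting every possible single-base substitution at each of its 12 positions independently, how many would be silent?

12

Codon 1 (GGG, Gly): 3 synonymous substitutions.
Codon 2 (UCC, Ser): 3 synonymous substitutions.
Codon 3 (GGA, Gly): 3 synonymous substitutions.
Codon 4 (CGC, Arg): 3 synonymous substitutions.
Total: 3 + 3 + 3 + 3 = 12.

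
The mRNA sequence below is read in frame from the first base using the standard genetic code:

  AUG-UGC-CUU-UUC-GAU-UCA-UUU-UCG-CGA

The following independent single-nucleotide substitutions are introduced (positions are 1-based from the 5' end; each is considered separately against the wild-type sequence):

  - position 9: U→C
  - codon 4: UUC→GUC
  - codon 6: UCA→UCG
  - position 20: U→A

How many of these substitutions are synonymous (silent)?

Codon 3: CUU (Leu) → CUC (Leu) — synonymous.
Codon 4: UUC (Phe) → GUC (Val) — missense.
Codon 6: UCA (Ser) → UCG (Ser) — synonymous.
Codon 7: UUU (Phe) → UAU (Tyr) — missense.
Synonymous: 2 of 4.

2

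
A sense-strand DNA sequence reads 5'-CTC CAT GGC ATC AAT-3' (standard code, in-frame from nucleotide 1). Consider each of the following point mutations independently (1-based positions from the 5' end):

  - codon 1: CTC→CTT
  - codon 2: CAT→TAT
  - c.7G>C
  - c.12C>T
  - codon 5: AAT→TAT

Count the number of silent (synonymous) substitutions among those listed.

Codon 1: CTC (Leu) → CTT (Leu) — synonymous.
Codon 2: CAT (His) → TAT (Tyr) — missense.
Codon 3: GGC (Gly) → CGC (Arg) — missense.
Codon 4: ATC (Ile) → ATT (Ile) — synonymous.
Codon 5: AAT (Asn) → TAT (Tyr) — missense.
Synonymous: 2 of 5.

2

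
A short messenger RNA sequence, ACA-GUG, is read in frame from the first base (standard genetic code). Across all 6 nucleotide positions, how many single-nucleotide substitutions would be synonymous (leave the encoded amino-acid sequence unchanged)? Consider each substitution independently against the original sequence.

Codon 1 (ACA, Thr): 3 synonymous substitutions.
Codon 2 (GUG, Val): 3 synonymous substitutions.
Total: 3 + 3 = 6.

6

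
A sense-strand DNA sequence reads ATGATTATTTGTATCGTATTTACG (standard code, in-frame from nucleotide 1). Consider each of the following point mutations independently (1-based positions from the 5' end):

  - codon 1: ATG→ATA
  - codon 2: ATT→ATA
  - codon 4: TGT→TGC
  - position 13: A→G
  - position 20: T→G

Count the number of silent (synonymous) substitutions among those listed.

Codon 1: ATG (Met) → ATA (Ile) — missense.
Codon 2: ATT (Ile) → ATA (Ile) — synonymous.
Codon 4: TGT (Cys) → TGC (Cys) — synonymous.
Codon 5: ATC (Ile) → GTC (Val) — missense.
Codon 7: TTT (Phe) → TGT (Cys) — missense.
Synonymous: 2 of 5.

2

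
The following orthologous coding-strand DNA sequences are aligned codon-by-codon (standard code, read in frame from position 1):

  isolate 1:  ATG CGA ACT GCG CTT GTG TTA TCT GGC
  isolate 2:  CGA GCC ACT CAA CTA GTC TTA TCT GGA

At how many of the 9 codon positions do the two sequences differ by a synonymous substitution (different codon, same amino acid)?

Codon 1: ATG Met / CGA Arg — nonsynonymous.
Codon 2: CGA Arg / GCC Ala — nonsynonymous.
Codon 3: ACT Thr / ACT Thr — identical.
Codon 4: GCG Ala / CAA Gln — nonsynonymous.
Codon 5: CTT Leu / CTA Leu — synonymous.
Codon 6: GTG Val / GTC Val — synonymous.
Codon 7: TTA Leu / TTA Leu — identical.
Codon 8: TCT Ser / TCT Ser — identical.
Codon 9: GGC Gly / GGA Gly — synonymous.
Synonymous differences: 3.

3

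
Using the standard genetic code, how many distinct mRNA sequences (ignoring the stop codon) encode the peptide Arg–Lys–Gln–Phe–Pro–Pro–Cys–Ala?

6144

Arg: 6 codons.
Lys: 2 codons.
Gln: 2 codons.
Phe: 2 codons.
Pro: 4 codons.
Pro: 4 codons.
Cys: 2 codons.
Ala: 4 codons.
6 × 2 × 2 × 2 × 4 × 4 × 2 × 4 = 6144.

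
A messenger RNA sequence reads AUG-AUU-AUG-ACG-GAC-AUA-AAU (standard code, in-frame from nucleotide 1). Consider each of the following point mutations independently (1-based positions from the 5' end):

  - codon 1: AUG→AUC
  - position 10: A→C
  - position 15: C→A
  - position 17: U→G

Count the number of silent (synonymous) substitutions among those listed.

0

Codon 1: AUG (Met) → AUC (Ile) — missense.
Codon 4: ACG (Thr) → CCG (Pro) — missense.
Codon 5: GAC (Asp) → GAA (Glu) — missense.
Codon 6: AUA (Ile) → AGA (Arg) — missense.
Synonymous: 0 of 4.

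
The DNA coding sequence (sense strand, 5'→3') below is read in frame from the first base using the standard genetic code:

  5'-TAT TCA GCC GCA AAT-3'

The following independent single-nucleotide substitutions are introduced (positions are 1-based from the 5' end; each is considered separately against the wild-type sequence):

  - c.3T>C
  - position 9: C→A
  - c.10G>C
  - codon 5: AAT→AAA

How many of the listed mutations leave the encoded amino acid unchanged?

Codon 1: TAT (Tyr) → TAC (Tyr) — synonymous.
Codon 3: GCC (Ala) → GCA (Ala) — synonymous.
Codon 4: GCA (Ala) → CCA (Pro) — missense.
Codon 5: AAT (Asn) → AAA (Lys) — missense.
Synonymous: 2 of 4.

2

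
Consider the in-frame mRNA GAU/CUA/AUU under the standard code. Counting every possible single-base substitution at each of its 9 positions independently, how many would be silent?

Codon 1 (GAU, Asp): 1 synonymous substitution.
Codon 2 (CUA, Leu): 4 synonymous substitutions.
Codon 3 (AUU, Ile): 2 synonymous substitutions.
Total: 1 + 4 + 2 = 7.

7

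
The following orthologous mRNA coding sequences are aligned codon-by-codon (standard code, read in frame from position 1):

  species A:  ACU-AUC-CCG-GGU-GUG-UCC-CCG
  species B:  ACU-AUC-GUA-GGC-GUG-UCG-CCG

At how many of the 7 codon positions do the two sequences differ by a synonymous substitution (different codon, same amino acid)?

Codon 1: ACU Thr / ACU Thr — identical.
Codon 2: AUC Ile / AUC Ile — identical.
Codon 3: CCG Pro / GUA Val — nonsynonymous.
Codon 4: GGU Gly / GGC Gly — synonymous.
Codon 5: GUG Val / GUG Val — identical.
Codon 6: UCC Ser / UCG Ser — synonymous.
Codon 7: CCG Pro / CCG Pro — identical.
Synonymous differences: 2.

2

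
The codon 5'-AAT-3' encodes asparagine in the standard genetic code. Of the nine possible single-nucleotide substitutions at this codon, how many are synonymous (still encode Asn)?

1

Position 1: none → 0 synonymous.
Position 2: none → 0 synonymous.
Position 3: AAC → 1 synonymous.
Total: 0 + 0 + 1 = 1.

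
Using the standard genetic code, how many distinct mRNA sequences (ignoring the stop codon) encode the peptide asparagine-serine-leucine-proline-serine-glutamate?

3456

Asn: 2 codons.
Ser: 6 codons.
Leu: 6 codons.
Pro: 4 codons.
Ser: 6 codons.
Glu: 2 codons.
2 × 6 × 6 × 4 × 6 × 2 = 3456.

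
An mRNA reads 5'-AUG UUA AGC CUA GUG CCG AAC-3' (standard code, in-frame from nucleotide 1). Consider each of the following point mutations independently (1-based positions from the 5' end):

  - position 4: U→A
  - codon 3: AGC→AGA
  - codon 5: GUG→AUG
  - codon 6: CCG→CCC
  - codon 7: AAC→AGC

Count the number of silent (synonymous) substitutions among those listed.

1

Codon 2: UUA (Leu) → AUA (Ile) — missense.
Codon 3: AGC (Ser) → AGA (Arg) — missense.
Codon 5: GUG (Val) → AUG (Met) — missense.
Codon 6: CCG (Pro) → CCC (Pro) — synonymous.
Codon 7: AAC (Asn) → AGC (Ser) — missense.
Synonymous: 1 of 5.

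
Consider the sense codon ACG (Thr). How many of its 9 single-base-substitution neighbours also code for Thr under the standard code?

3

Position 1: none → 0 synonymous.
Position 2: none → 0 synonymous.
Position 3: ACT, ACC, ACA → 3 synonymous.
Total: 0 + 0 + 3 = 3.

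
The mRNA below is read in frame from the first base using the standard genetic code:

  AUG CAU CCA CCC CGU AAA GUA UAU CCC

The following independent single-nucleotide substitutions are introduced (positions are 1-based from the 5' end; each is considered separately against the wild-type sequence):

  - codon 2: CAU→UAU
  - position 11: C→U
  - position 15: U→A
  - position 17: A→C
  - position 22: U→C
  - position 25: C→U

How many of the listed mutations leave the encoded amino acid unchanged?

1

Codon 2: CAU (His) → UAU (Tyr) — missense.
Codon 4: CCC (Pro) → CUC (Leu) — missense.
Codon 5: CGU (Arg) → CGA (Arg) — synonymous.
Codon 6: AAA (Lys) → ACA (Thr) — missense.
Codon 8: UAU (Tyr) → CAU (His) — missense.
Codon 9: CCC (Pro) → UCC (Ser) — missense.
Synonymous: 1 of 6.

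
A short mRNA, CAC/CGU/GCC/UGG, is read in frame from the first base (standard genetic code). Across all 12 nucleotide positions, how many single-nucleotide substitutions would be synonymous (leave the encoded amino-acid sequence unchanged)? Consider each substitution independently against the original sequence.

7

Codon 1 (CAC, His): 1 synonymous substitution.
Codon 2 (CGU, Arg): 3 synonymous substitutions.
Codon 3 (GCC, Ala): 3 synonymous substitutions.
Codon 4 (UGG, Trp): 0 synonymous substitutions.
Total: 1 + 3 + 3 + 0 = 7.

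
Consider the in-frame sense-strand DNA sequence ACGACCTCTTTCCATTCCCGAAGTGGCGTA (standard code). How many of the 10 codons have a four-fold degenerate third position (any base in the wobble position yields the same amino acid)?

7

Codon 1 ACG (Thr): third position 4-fold.
Codon 2 ACC (Thr): third position 4-fold.
Codon 3 TCT (Ser): third position 4-fold.
Codon 4 TTC (Phe): third position 2-fold.
Codon 5 CAT (His): third position 2-fold.
Codon 6 TCC (Ser): third position 4-fold.
Codon 7 CGA (Arg): third position 4-fold.
Codon 8 AGT (Ser): third position 2-fold.
Codon 9 GGC (Gly): third position 4-fold.
Codon 10 GTA (Val): third position 4-fold.
Four-fold degenerate third positions: 7.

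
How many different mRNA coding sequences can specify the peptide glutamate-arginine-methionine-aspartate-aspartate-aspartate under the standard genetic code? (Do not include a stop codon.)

96

Glu: 2 codons.
Arg: 6 codons.
Met: 1 codon.
Asp: 2 codons.
Asp: 2 codons.
Asp: 2 codons.
2 × 6 × 1 × 2 × 2 × 2 = 96.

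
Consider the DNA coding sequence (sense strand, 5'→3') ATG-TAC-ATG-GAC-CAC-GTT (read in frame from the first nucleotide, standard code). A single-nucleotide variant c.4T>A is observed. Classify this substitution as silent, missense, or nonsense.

Position 4 falls in codon 2: TAC → Tyr.
After the substitution the codon is AAC → Asn.
Tyr ≠ Asn, so this is a missense mutation.

missense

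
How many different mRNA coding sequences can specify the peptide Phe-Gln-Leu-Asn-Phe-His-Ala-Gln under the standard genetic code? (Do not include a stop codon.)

Phe: 2 codons.
Gln: 2 codons.
Leu: 6 codons.
Asn: 2 codons.
Phe: 2 codons.
His: 2 codons.
Ala: 4 codons.
Gln: 2 codons.
2 × 2 × 6 × 2 × 2 × 2 × 4 × 2 = 1536.

1536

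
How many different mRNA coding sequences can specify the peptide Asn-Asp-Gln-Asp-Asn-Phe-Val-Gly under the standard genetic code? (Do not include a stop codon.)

1024

Asn: 2 codons.
Asp: 2 codons.
Gln: 2 codons.
Asp: 2 codons.
Asn: 2 codons.
Phe: 2 codons.
Val: 4 codons.
Gly: 4 codons.
2 × 2 × 2 × 2 × 2 × 2 × 4 × 4 = 1024.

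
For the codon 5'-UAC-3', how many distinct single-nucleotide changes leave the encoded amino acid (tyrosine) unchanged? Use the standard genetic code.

1

Position 1: none → 0 synonymous.
Position 2: none → 0 synonymous.
Position 3: UAU → 1 synonymous.
Total: 0 + 0 + 1 = 1.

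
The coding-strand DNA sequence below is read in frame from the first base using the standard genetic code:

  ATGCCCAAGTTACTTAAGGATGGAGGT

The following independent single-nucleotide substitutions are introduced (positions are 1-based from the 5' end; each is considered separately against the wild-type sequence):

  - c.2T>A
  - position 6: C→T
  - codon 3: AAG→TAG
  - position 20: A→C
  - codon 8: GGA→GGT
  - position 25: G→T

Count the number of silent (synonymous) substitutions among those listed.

2

Codon 1: ATG (Met) → AAG (Lys) — missense.
Codon 2: CCC (Pro) → CCT (Pro) — synonymous.
Codon 3: AAG (Lys) → TAG (Stop) — nonsense.
Codon 7: GAT (Asp) → GCT (Ala) — missense.
Codon 8: GGA (Gly) → GGT (Gly) — synonymous.
Codon 9: GGT (Gly) → TGT (Cys) — missense.
Synonymous: 2 of 6.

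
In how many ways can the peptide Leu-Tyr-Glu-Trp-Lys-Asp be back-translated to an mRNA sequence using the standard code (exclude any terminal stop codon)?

Leu: 6 codons.
Tyr: 2 codons.
Glu: 2 codons.
Trp: 1 codon.
Lys: 2 codons.
Asp: 2 codons.
6 × 2 × 2 × 1 × 2 × 2 = 96.

96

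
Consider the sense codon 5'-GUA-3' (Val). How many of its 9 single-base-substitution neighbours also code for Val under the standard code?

3

Position 1: none → 0 synonymous.
Position 2: none → 0 synonymous.
Position 3: GUU, GUC, GUG → 3 synonymous.
Total: 0 + 0 + 3 = 3.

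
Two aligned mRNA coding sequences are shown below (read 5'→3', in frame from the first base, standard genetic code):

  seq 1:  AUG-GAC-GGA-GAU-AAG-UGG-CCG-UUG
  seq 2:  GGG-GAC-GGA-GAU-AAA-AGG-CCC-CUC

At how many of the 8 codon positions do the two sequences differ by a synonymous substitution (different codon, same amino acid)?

Codon 1: AUG Met / GGG Gly — nonsynonymous.
Codon 2: GAC Asp / GAC Asp — identical.
Codon 3: GGA Gly / GGA Gly — identical.
Codon 4: GAU Asp / GAU Asp — identical.
Codon 5: AAG Lys / AAA Lys — synonymous.
Codon 6: UGG Trp / AGG Arg — nonsynonymous.
Codon 7: CCG Pro / CCC Pro — synonymous.
Codon 8: UUG Leu / CUC Leu — synonymous.
Synonymous differences: 3.

3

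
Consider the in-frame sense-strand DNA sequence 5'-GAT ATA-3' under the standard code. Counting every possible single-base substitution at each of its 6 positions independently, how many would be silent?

3

Codon 1 (GAT, Asp): 1 synonymous substitution.
Codon 2 (ATA, Ile): 2 synonymous substitutions.
Total: 1 + 2 = 3.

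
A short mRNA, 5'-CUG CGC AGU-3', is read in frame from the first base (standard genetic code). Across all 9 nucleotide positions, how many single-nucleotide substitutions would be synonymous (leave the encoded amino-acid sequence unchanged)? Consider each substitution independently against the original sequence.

Codon 1 (CUG, Leu): 4 synonymous substitutions.
Codon 2 (CGC, Arg): 3 synonymous substitutions.
Codon 3 (AGU, Ser): 1 synonymous substitution.
Total: 4 + 3 + 1 = 8.

8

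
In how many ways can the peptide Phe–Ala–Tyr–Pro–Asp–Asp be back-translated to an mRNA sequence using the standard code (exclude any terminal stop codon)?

256

Phe: 2 codons.
Ala: 4 codons.
Tyr: 2 codons.
Pro: 4 codons.
Asp: 2 codons.
Asp: 2 codons.
2 × 4 × 2 × 4 × 2 × 2 = 256.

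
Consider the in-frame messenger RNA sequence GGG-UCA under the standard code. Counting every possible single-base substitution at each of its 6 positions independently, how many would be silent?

6

Codon 1 (GGG, Gly): 3 synonymous substitutions.
Codon 2 (UCA, Ser): 3 synonymous substitutions.
Total: 3 + 3 = 6.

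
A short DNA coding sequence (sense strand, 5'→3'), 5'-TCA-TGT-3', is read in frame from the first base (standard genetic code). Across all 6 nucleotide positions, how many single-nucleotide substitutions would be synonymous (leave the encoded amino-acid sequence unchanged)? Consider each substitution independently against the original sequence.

4

Codon 1 (TCA, Ser): 3 synonymous substitutions.
Codon 2 (TGT, Cys): 1 synonymous substitution.
Total: 3 + 1 = 4.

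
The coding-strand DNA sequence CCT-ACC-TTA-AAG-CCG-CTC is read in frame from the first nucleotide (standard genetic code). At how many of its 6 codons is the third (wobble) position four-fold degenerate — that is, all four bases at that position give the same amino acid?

4

Codon 1 CCT (Pro): third position 4-fold.
Codon 2 ACC (Thr): third position 4-fold.
Codon 3 TTA (Leu): third position 2-fold.
Codon 4 AAG (Lys): third position 2-fold.
Codon 5 CCG (Pro): third position 4-fold.
Codon 6 CTC (Leu): third position 4-fold.
Four-fold degenerate third positions: 4.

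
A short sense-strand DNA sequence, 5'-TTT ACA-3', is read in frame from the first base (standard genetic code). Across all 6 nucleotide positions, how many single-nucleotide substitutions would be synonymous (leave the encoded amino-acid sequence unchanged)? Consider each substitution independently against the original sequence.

Codon 1 (TTT, Phe): 1 synonymous substitution.
Codon 2 (ACA, Thr): 3 synonymous substitutions.
Total: 1 + 3 = 4.

4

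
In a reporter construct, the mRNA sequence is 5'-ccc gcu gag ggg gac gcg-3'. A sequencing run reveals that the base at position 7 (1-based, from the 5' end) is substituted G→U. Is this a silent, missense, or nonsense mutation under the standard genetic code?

nonsense

Position 7 falls in codon 3: GAG → Glu.
After the substitution the codon is UAG → Stop.
The new codon is a stop codon, so this is a nonsense mutation.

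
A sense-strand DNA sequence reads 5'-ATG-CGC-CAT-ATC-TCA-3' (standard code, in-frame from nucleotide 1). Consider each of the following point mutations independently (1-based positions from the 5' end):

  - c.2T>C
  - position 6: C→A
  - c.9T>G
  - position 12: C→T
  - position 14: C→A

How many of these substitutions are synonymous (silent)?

2

Codon 1: ATG (Met) → ACG (Thr) — missense.
Codon 2: CGC (Arg) → CGA (Arg) — synonymous.
Codon 3: CAT (His) → CAG (Gln) — missense.
Codon 4: ATC (Ile) → ATT (Ile) — synonymous.
Codon 5: TCA (Ser) → TAA (Stop) — nonsense.
Synonymous: 2 of 5.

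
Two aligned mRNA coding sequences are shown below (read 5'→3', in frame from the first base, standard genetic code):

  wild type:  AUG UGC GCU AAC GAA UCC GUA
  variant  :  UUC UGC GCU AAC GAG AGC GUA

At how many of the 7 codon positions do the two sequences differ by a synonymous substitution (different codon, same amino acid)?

2

Codon 1: AUG Met / UUC Phe — nonsynonymous.
Codon 2: UGC Cys / UGC Cys — identical.
Codon 3: GCU Ala / GCU Ala — identical.
Codon 4: AAC Asn / AAC Asn — identical.
Codon 5: GAA Glu / GAG Glu — synonymous.
Codon 6: UCC Ser / AGC Ser — synonymous.
Codon 7: GUA Val / GUA Val — identical.
Synonymous differences: 2.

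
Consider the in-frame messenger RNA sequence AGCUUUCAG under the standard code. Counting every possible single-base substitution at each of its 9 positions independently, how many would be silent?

Codon 1 (AGC, Ser): 1 synonymous substitution.
Codon 2 (UUU, Phe): 1 synonymous substitution.
Codon 3 (CAG, Gln): 1 synonymous substitution.
Total: 1 + 1 + 1 = 3.

3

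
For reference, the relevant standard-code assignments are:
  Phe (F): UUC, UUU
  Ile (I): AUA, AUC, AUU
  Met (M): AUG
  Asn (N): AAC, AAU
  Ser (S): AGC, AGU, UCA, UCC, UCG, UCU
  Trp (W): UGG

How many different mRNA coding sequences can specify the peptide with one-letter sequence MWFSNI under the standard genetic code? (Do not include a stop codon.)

Met: 1 codon.
Trp: 1 codon.
Phe: 2 codons.
Ser: 6 codons.
Asn: 2 codons.
Ile: 3 codons.
1 × 1 × 2 × 6 × 2 × 3 = 72.

72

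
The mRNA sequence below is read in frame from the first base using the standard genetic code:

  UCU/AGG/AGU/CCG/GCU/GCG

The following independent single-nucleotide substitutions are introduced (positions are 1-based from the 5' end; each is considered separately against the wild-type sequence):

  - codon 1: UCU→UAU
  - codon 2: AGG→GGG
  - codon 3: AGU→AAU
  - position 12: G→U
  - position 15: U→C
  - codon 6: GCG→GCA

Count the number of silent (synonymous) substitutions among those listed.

3

Codon 1: UCU (Ser) → UAU (Tyr) — missense.
Codon 2: AGG (Arg) → GGG (Gly) — missense.
Codon 3: AGU (Ser) → AAU (Asn) — missense.
Codon 4: CCG (Pro) → CCU (Pro) — synonymous.
Codon 5: GCU (Ala) → GCC (Ala) — synonymous.
Codon 6: GCG (Ala) → GCA (Ala) — synonymous.
Synonymous: 3 of 6.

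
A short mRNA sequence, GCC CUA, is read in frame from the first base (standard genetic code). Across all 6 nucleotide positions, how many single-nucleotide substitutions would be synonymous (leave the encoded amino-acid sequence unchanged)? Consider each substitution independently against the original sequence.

7

Codon 1 (GCC, Ala): 3 synonymous substitutions.
Codon 2 (CUA, Leu): 4 synonymous substitutions.
Total: 3 + 4 = 7.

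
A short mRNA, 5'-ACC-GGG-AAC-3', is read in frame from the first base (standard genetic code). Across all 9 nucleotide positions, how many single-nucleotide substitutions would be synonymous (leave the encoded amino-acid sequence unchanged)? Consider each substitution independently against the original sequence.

7

Codon 1 (ACC, Thr): 3 synonymous substitutions.
Codon 2 (GGG, Gly): 3 synonymous substitutions.
Codon 3 (AAC, Asn): 1 synonymous substitution.
Total: 3 + 3 + 1 = 7.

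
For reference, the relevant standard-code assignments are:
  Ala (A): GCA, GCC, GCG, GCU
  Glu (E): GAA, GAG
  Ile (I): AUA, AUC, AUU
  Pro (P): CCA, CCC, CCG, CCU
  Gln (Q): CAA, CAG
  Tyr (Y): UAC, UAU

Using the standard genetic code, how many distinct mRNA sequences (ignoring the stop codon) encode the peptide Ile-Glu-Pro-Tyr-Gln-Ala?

Ile: 3 codons.
Glu: 2 codons.
Pro: 4 codons.
Tyr: 2 codons.
Gln: 2 codons.
Ala: 4 codons.
3 × 2 × 4 × 2 × 2 × 4 = 384.

384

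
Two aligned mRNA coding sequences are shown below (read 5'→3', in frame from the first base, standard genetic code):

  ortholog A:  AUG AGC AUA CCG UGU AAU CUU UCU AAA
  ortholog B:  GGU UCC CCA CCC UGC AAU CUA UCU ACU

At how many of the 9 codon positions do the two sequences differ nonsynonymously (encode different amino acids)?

Codon 1: AUG Met / GGU Gly — nonsynonymous.
Codon 2: AGC Ser / UCC Ser — synonymous.
Codon 3: AUA Ile / CCA Pro — nonsynonymous.
Codon 4: CCG Pro / CCC Pro — synonymous.
Codon 5: UGU Cys / UGC Cys — synonymous.
Codon 6: AAU Asn / AAU Asn — identical.
Codon 7: CUU Leu / CUA Leu — synonymous.
Codon 8: UCU Ser / UCU Ser — identical.
Codon 9: AAA Lys / ACU Thr — nonsynonymous.
Nonsynonymous differences: 3.

3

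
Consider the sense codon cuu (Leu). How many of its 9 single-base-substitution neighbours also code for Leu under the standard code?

Position 1: none → 0 synonymous.
Position 2: none → 0 synonymous.
Position 3: CUC, CUA, CUG → 3 synonymous.
Total: 0 + 0 + 3 = 3.

3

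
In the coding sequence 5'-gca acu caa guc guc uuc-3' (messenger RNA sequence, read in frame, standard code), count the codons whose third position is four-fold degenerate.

4

Codon 1 GCA (Ala): third position 4-fold.
Codon 2 ACU (Thr): third position 4-fold.
Codon 3 CAA (Gln): third position 2-fold.
Codon 4 GUC (Val): third position 4-fold.
Codon 5 GUC (Val): third position 4-fold.
Codon 6 UUC (Phe): third position 2-fold.
Four-fold degenerate third positions: 4.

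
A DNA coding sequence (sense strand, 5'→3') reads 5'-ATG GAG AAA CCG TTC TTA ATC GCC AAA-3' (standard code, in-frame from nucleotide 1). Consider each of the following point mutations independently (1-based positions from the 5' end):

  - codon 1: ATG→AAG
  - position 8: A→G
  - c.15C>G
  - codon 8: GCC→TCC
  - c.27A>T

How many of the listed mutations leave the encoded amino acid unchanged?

Codon 1: ATG (Met) → AAG (Lys) — missense.
Codon 3: AAA (Lys) → AGA (Arg) — missense.
Codon 5: TTC (Phe) → TTG (Leu) — missense.
Codon 8: GCC (Ala) → TCC (Ser) — missense.
Codon 9: AAA (Lys) → AAT (Asn) — missense.
Synonymous: 0 of 5.

0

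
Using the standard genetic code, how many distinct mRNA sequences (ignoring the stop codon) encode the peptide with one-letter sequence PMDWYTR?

Pro: 4 codons.
Met: 1 codon.
Asp: 2 codons.
Trp: 1 codon.
Tyr: 2 codons.
Thr: 4 codons.
Arg: 6 codons.
4 × 1 × 2 × 1 × 2 × 4 × 6 = 384.

384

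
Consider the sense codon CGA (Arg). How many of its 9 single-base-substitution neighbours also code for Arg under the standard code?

Position 1: AGA → 1 synonymous.
Position 2: none → 0 synonymous.
Position 3: CGT, CGC, CGG → 3 synonymous.
Total: 1 + 0 + 3 = 4.

4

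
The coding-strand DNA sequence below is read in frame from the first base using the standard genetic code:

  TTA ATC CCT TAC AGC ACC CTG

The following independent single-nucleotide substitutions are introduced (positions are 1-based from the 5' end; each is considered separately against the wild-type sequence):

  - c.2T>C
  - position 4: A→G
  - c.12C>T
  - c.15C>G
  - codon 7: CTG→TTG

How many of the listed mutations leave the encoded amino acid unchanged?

Codon 1: TTA (Leu) → TCA (Ser) — missense.
Codon 2: ATC (Ile) → GTC (Val) — missense.
Codon 4: TAC (Tyr) → TAT (Tyr) — synonymous.
Codon 5: AGC (Ser) → AGG (Arg) — missense.
Codon 7: CTG (Leu) → TTG (Leu) — synonymous.
Synonymous: 2 of 5.

2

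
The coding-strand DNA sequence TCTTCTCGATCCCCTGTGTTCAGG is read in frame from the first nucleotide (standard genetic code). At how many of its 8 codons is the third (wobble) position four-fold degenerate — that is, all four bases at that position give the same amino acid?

Codon 1 TCT (Ser): third position 4-fold.
Codon 2 TCT (Ser): third position 4-fold.
Codon 3 CGA (Arg): third position 4-fold.
Codon 4 TCC (Ser): third position 4-fold.
Codon 5 CCT (Pro): third position 4-fold.
Codon 6 GTG (Val): third position 4-fold.
Codon 7 TTC (Phe): third position 2-fold.
Codon 8 AGG (Arg): third position 2-fold.
Four-fold degenerate third positions: 6.

6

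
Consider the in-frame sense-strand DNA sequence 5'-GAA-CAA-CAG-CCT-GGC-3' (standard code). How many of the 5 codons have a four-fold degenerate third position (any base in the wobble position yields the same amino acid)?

2

Codon 1 GAA (Glu): third position 2-fold.
Codon 2 CAA (Gln): third position 2-fold.
Codon 3 CAG (Gln): third position 2-fold.
Codon 4 CCT (Pro): third position 4-fold.
Codon 5 GGC (Gly): third position 4-fold.
Four-fold degenerate third positions: 2.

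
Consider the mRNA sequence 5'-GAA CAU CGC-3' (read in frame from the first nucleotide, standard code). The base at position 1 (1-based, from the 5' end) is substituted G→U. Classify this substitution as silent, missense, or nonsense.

nonsense

Position 1 falls in codon 1: GAA → Glu.
After the substitution the codon is UAA → Stop.
The new codon is a stop codon, so this is a nonsense mutation.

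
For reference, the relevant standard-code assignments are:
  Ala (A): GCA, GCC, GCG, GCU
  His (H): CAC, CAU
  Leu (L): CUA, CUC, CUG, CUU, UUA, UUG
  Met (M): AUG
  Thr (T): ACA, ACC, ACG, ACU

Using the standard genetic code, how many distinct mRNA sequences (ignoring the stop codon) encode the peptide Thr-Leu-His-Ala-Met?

192

Thr: 4 codons.
Leu: 6 codons.
His: 2 codons.
Ala: 4 codons.
Met: 1 codon.
4 × 6 × 2 × 4 × 1 = 192.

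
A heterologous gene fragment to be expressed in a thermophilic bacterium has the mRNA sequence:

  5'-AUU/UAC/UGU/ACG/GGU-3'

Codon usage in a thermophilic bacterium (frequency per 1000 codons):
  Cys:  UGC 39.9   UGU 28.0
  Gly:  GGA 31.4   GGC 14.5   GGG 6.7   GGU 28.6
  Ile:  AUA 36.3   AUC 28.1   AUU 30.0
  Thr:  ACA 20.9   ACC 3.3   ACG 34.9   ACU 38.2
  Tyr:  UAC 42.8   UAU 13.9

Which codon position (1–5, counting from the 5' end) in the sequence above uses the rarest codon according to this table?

Codon 1 AUU (Ile): 30.0 per 1000.
Codon 2 UAC (Tyr): 42.8 per 1000.
Codon 3 UGU (Cys): 28.0 per 1000.
Codon 4 ACG (Thr): 34.9 per 1000.
Codon 5 GGU (Gly): 28.6 per 1000.
Lowest frequency is 28.0 at codon 3.

3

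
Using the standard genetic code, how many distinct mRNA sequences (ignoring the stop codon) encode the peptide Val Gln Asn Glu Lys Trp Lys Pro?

512

Val: 4 codons.
Gln: 2 codons.
Asn: 2 codons.
Glu: 2 codons.
Lys: 2 codons.
Trp: 1 codon.
Lys: 2 codons.
Pro: 4 codons.
4 × 2 × 2 × 2 × 2 × 1 × 2 × 4 = 512.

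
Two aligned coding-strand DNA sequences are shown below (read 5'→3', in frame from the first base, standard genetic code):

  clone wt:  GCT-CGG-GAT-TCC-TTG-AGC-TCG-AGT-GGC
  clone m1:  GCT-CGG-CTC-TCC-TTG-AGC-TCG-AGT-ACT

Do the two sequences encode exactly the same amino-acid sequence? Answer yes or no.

no

Codon 1: GCT Ala / GCT Ala — identical.
Codon 2: CGG Arg / CGG Arg — identical.
Codon 3: GAT Asp / CTC Leu — nonsynonymous.
Codon 4: TCC Ser / TCC Ser — identical.
Codon 5: TTG Leu / TTG Leu — identical.
Codon 6: AGC Ser / AGC Ser — identical.
Codon 7: TCG Ser / TCG Ser — identical.
Codon 8: AGT Ser / AGT Ser — identical.
Codon 9: GGC Gly / ACT Thr — nonsynonymous.
Nonsynonymous differences: 2 → different protein.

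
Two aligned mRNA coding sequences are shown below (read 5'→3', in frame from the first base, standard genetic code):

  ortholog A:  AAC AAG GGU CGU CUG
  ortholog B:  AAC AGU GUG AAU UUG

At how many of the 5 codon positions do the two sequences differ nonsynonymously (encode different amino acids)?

3

Codon 1: AAC Asn / AAC Asn — identical.
Codon 2: AAG Lys / AGU Ser — nonsynonymous.
Codon 3: GGU Gly / GUG Val — nonsynonymous.
Codon 4: CGU Arg / AAU Asn — nonsynonymous.
Codon 5: CUG Leu / UUG Leu — synonymous.
Nonsynonymous differences: 3.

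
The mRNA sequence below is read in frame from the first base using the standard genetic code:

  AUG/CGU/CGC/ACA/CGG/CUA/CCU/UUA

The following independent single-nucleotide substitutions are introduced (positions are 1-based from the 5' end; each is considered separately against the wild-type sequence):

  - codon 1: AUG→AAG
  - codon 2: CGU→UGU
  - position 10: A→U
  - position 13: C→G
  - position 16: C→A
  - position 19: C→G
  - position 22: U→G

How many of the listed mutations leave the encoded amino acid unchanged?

Codon 1: AUG (Met) → AAG (Lys) — missense.
Codon 2: CGU (Arg) → UGU (Cys) — missense.
Codon 4: ACA (Thr) → UCA (Ser) — missense.
Codon 5: CGG (Arg) → GGG (Gly) — missense.
Codon 6: CUA (Leu) → AUA (Ile) — missense.
Codon 7: CCU (Pro) → GCU (Ala) — missense.
Codon 8: UUA (Leu) → GUA (Val) — missense.
Synonymous: 0 of 7.

0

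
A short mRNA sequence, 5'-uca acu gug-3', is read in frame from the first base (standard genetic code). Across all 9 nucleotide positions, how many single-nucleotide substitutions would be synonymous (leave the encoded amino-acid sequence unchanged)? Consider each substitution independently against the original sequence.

9

Codon 1 (UCA, Ser): 3 synonymous substitutions.
Codon 2 (ACU, Thr): 3 synonymous substitutions.
Codon 3 (GUG, Val): 3 synonymous substitutions.
Total: 3 + 3 + 3 = 9.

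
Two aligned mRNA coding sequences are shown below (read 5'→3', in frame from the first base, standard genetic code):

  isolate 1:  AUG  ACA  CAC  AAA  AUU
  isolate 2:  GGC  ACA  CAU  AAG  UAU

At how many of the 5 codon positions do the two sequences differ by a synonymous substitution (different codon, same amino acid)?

2

Codon 1: AUG Met / GGC Gly — nonsynonymous.
Codon 2: ACA Thr / ACA Thr — identical.
Codon 3: CAC His / CAU His — synonymous.
Codon 4: AAA Lys / AAG Lys — synonymous.
Codon 5: AUU Ile / UAU Tyr — nonsynonymous.
Synonymous differences: 2.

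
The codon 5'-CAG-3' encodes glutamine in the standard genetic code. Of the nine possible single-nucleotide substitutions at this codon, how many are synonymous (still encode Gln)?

Position 1: none → 0 synonymous.
Position 2: none → 0 synonymous.
Position 3: CAA → 1 synonymous.
Total: 0 + 0 + 1 = 1.

1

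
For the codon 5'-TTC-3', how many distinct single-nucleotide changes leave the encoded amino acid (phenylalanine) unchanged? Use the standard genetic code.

Position 1: none → 0 synonymous.
Position 2: none → 0 synonymous.
Position 3: TTT → 1 synonymous.
Total: 0 + 0 + 1 = 1.

1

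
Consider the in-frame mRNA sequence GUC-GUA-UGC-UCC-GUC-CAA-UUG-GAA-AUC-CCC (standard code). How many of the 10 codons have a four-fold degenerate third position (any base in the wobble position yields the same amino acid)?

Codon 1 GUC (Val): third position 4-fold.
Codon 2 GUA (Val): third position 4-fold.
Codon 3 UGC (Cys): third position 2-fold.
Codon 4 UCC (Ser): third position 4-fold.
Codon 5 GUC (Val): third position 4-fold.
Codon 6 CAA (Gln): third position 2-fold.
Codon 7 UUG (Leu): third position 2-fold.
Codon 8 GAA (Glu): third position 2-fold.
Codon 9 AUC (Ile): third position 3-fold.
Codon 10 CCC (Pro): third position 4-fold.
Four-fold degenerate third positions: 5.

5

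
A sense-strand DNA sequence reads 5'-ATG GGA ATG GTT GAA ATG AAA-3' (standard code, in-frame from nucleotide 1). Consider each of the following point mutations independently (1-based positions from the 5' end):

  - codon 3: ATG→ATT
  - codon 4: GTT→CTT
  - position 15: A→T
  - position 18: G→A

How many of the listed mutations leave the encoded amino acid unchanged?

0

Codon 3: ATG (Met) → ATT (Ile) — missense.
Codon 4: GTT (Val) → CTT (Leu) — missense.
Codon 5: GAA (Glu) → GAT (Asp) — missense.
Codon 6: ATG (Met) → ATA (Ile) — missense.
Synonymous: 0 of 4.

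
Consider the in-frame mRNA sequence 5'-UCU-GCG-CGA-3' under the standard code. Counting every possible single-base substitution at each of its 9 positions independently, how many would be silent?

Codon 1 (UCU, Ser): 3 synonymous substitutions.
Codon 2 (GCG, Ala): 3 synonymous substitutions.
Codon 3 (CGA, Arg): 4 synonymous substitutions.
Total: 3 + 3 + 4 = 10.

10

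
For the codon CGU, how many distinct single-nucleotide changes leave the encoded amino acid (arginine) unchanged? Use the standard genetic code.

Position 1: none → 0 synonymous.
Position 2: none → 0 synonymous.
Position 3: CGC, CGA, CGG → 3 synonymous.
Total: 0 + 0 + 3 = 3.

3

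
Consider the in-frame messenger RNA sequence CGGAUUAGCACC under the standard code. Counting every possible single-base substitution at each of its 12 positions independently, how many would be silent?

Codon 1 (CGG, Arg): 4 synonymous substitutions.
Codon 2 (AUU, Ile): 2 synonymous substitutions.
Codon 3 (AGC, Ser): 1 synonymous substitution.
Codon 4 (ACC, Thr): 3 synonymous substitutions.
Total: 4 + 2 + 1 + 3 = 10.

10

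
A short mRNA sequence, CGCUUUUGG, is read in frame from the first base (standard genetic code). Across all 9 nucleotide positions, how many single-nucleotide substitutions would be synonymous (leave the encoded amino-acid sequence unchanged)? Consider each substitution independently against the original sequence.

Codon 1 (CGC, Arg): 3 synonymous substitutions.
Codon 2 (UUU, Phe): 1 synonymous substitution.
Codon 3 (UGG, Trp): 0 synonymous substitutions.
Total: 3 + 1 + 0 = 4.

4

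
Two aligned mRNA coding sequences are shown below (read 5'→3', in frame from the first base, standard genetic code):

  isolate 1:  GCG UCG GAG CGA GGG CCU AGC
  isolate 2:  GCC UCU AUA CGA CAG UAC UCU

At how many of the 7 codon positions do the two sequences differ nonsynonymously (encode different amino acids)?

Codon 1: GCG Ala / GCC Ala — synonymous.
Codon 2: UCG Ser / UCU Ser — synonymous.
Codon 3: GAG Glu / AUA Ile — nonsynonymous.
Codon 4: CGA Arg / CGA Arg — identical.
Codon 5: GGG Gly / CAG Gln — nonsynonymous.
Codon 6: CCU Pro / UAC Tyr — nonsynonymous.
Codon 7: AGC Ser / UCU Ser — synonymous.
Nonsynonymous differences: 3.

3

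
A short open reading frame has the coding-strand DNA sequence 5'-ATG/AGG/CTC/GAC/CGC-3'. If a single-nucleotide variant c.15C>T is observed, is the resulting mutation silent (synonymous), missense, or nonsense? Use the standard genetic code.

Position 15 falls in codon 5: CGC → Arg.
After the substitution the codon is CGT → Arg.
Both encode Arg, so the change is synonymous.

silent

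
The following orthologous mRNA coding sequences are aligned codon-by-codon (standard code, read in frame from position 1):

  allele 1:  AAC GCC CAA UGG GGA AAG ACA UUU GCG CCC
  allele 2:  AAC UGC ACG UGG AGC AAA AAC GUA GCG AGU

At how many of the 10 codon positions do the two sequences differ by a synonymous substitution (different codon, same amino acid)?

1

Codon 1: AAC Asn / AAC Asn — identical.
Codon 2: GCC Ala / UGC Cys — nonsynonymous.
Codon 3: CAA Gln / ACG Thr — nonsynonymous.
Codon 4: UGG Trp / UGG Trp — identical.
Codon 5: GGA Gly / AGC Ser — nonsynonymous.
Codon 6: AAG Lys / AAA Lys — synonymous.
Codon 7: ACA Thr / AAC Asn — nonsynonymous.
Codon 8: UUU Phe / GUA Val — nonsynonymous.
Codon 9: GCG Ala / GCG Ala — identical.
Codon 10: CCC Pro / AGU Ser — nonsynonymous.
Synonymous differences: 1.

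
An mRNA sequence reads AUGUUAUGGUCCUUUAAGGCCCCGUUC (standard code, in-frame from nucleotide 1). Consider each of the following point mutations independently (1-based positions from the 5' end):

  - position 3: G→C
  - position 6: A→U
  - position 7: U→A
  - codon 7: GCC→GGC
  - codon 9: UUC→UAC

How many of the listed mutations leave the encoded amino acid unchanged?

Codon 1: AUG (Met) → AUC (Ile) — missense.
Codon 2: UUA (Leu) → UUU (Phe) — missense.
Codon 3: UGG (Trp) → AGG (Arg) — missense.
Codon 7: GCC (Ala) → GGC (Gly) — missense.
Codon 9: UUC (Phe) → UAC (Tyr) — missense.
Synonymous: 0 of 5.

0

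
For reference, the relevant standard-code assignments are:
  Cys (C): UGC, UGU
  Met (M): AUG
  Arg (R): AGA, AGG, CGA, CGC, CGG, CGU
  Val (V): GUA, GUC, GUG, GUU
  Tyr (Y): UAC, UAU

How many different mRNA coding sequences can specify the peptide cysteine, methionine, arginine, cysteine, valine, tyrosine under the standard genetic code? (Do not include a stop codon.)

192

Cys: 2 codons.
Met: 1 codon.
Arg: 6 codons.
Cys: 2 codons.
Val: 4 codons.
Tyr: 2 codons.
2 × 1 × 6 × 2 × 4 × 2 = 192.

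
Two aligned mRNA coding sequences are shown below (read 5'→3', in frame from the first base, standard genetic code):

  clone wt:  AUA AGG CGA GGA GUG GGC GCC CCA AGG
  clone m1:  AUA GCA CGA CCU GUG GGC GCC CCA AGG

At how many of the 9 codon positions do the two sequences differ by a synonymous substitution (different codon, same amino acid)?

Codon 1: AUA Ile / AUA Ile — identical.
Codon 2: AGG Arg / GCA Ala — nonsynonymous.
Codon 3: CGA Arg / CGA Arg — identical.
Codon 4: GGA Gly / CCU Pro — nonsynonymous.
Codon 5: GUG Val / GUG Val — identical.
Codon 6: GGC Gly / GGC Gly — identical.
Codon 7: GCC Ala / GCC Ala — identical.
Codon 8: CCA Pro / CCA Pro — identical.
Codon 9: AGG Arg / AGG Arg — identical.
Synonymous differences: 0.

0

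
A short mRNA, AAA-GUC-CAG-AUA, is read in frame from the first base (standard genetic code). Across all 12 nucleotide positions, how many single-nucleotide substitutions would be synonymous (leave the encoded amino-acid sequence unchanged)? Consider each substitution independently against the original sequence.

7

Codon 1 (AAA, Lys): 1 synonymous substitution.
Codon 2 (GUC, Val): 3 synonymous substitutions.
Codon 3 (CAG, Gln): 1 synonymous substitution.
Codon 4 (AUA, Ile): 2 synonymous substitutions.
Total: 1 + 3 + 1 + 2 = 7.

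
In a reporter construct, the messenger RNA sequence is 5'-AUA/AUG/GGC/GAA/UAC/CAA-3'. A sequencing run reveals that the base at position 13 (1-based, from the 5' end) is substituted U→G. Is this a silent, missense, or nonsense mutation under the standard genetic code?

Position 13 falls in codon 5: UAC → Tyr.
After the substitution the codon is GAC → Asp.
Tyr ≠ Asp, so this is a missense mutation.

missense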